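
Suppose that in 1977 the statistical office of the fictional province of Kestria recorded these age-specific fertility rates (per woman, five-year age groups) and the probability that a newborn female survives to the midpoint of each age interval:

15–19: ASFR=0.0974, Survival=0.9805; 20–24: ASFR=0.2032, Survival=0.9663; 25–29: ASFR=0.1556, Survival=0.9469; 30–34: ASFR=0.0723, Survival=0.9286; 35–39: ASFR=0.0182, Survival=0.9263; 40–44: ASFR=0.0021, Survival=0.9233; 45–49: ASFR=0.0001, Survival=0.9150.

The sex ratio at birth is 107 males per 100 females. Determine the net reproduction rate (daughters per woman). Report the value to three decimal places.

Proportion female at birth = 100 / (100 + 107) = 0.48309.
Weighting each age-specific rate by interval width and survival:
  15–19: 5 × 0.0974 × 0.9805 = 0.47750
  20–24: 5 × 0.2032 × 0.9663 = 0.98176
  25–29: 5 × 0.1556 × 0.9469 = 0.73669
  30–34: 5 × 0.0723 × 0.9286 = 0.33569
  35–39: 5 × 0.0182 × 0.9263 = 0.08429
  40–44: 5 × 0.0021 × 0.9233 = 0.00969
  45–49: 5 × 0.0001 × 0.9150 = 0.00046
Sum = 2.62608
NRR = 0.48309 × 2.62608 = 1.26863
An NRR exceeding 1 indicates intrinsic growth under these rates.

1.269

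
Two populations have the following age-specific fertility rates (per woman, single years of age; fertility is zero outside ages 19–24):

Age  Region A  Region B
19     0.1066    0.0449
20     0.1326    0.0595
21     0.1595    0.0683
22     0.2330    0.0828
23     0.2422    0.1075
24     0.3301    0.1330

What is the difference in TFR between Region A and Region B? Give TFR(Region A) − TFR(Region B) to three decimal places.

0.708

Region A:
  Sum of ASFRs = 0.1066 + 0.1326 + 0.1595 + 0.2330 + 0.2422 + 0.3301 = 1.2040
  TFR = 1.204
Region B:
  Sum of ASFRs = 0.0449 + 0.0595 + 0.0683 + 0.0828 + 0.1075 + 0.1330 = 0.4960
  TFR = 0.496
Difference = 1.204 − 0.496 = 0.708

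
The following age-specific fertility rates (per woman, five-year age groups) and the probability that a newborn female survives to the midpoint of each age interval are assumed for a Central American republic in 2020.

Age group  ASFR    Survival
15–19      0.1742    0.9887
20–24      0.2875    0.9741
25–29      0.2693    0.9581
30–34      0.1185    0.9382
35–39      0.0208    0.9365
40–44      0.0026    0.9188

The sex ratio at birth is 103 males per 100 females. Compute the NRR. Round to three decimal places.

Proportion female at birth = 100 / (100 + 103) = 0.49261.
Survival-weighted fertility by age (5·fₓ·Sₓ):
  15–19: 5 × 0.1742 × 0.9887 = 0.86116
  20–24: 5 × 0.2875 × 0.9741 = 1.40027
  25–29: 5 × 0.2693 × 0.9581 = 1.29008
  30–34: 5 × 0.1185 × 0.9382 = 0.55588
  35–39: 5 × 0.0208 × 0.9365 = 0.09740
  40–44: 5 × 0.0026 × 0.9188 = 0.01194
Sum = 4.21673
NRR = 0.49261 × 4.21673 = 2.07720
NRR > 1, so each generation more than replaces itself.

2.077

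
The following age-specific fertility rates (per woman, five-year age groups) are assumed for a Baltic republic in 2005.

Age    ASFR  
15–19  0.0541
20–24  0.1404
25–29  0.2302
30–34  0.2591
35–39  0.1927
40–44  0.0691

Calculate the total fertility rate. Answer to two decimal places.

Sum of ASFRs = 0.0541 + 0.1404 + 0.2302 + 0.2591 + 0.1927 + 0.0691 = 0.9456
TFR = 5 × 0.9456 = 4.728

4.73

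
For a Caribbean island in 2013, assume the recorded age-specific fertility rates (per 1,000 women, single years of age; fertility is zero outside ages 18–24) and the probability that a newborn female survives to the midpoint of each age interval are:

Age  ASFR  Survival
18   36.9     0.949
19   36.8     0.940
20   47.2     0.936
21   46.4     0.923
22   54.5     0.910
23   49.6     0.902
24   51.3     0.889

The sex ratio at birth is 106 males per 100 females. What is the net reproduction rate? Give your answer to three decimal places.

Proportion female at birth = 100 / (100 + 106) = 0.48544.
Survival-weighted fertility by age (1·fₓ·Sₓ):
  18: 1 × 36.9/1000 × 0.949 = 0.03502
  19: 1 × 36.8/1000 × 0.940 = 0.03459
  20: 1 × 47.2/1000 × 0.936 = 0.04418
  21: 1 × 46.4/1000 × 0.923 = 0.04283
  22: 1 × 54.5/1000 × 0.910 = 0.04960
  23: 1 × 49.6/1000 × 0.902 = 0.04474
  24: 1 × 51.3/1000 × 0.889 = 0.04561
Sum = 0.29657
NRR = 0.48544 × 0.29657 = 0.14397

0.144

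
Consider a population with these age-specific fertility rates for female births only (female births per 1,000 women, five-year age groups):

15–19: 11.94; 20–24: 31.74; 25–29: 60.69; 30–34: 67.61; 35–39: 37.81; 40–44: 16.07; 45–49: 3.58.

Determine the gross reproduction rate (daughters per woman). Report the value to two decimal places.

Sum of female ASFRs = 11.94 + 31.74 + 60.69 + 67.61 + 37.81 + 16.07 + 3.58 = 229.44
GRR = 5 × 229.44 / 1000 = 1.1472

1.15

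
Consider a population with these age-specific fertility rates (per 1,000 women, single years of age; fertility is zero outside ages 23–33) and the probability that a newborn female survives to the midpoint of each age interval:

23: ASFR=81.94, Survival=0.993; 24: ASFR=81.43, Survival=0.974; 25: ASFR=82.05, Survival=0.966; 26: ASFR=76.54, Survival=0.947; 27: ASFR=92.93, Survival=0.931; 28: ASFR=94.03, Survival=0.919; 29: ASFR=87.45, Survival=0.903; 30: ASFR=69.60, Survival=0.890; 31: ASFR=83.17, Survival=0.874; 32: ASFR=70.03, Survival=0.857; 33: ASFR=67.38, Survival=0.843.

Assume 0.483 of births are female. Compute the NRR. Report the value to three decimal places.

Proportion female at birth = 0.483.
Per-age-group product (1 × ASFR × survival probability):
  23: 1 × 81.94/1000 × 0.993 = 0.08137
  24: 1 × 81.43/1000 × 0.974 = 0.07931
  25: 1 × 82.05/1000 × 0.966 = 0.07926
  26: 1 × 76.54/1000 × 0.947 = 0.07248
  27: 1 × 92.93/1000 × 0.931 = 0.08652
  28: 1 × 94.03/1000 × 0.919 = 0.08641
  29: 1 × 87.45/1000 × 0.903 = 0.07897
  30: 1 × 69.60/1000 × 0.890 = 0.06194
  31: 1 × 83.17/1000 × 0.874 = 0.07269
  32: 1 × 70.03/1000 × 0.857 = 0.06002
  33: 1 × 67.38/1000 × 0.843 = 0.05680
Sum = 0.81577
NRR = 0.483 × 0.81577 = 0.39402
An NRR under 1 implies long-run decline under these rates.

0.394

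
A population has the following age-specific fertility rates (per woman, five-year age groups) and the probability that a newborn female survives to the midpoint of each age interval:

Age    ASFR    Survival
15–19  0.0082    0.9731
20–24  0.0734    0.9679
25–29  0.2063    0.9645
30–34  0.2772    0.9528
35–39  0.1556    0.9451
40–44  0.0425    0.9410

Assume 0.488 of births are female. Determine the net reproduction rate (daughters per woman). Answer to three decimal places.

Proportion female at birth = 0.488.
Each age group contributes 5 × ASFR × survival:
  15–19: 5 × 0.0082 × 0.9731 = 0.03990
  20–24: 5 × 0.0734 × 0.9679 = 0.35522
  25–29: 5 × 0.2063 × 0.9645 = 0.99488
  30–34: 5 × 0.2772 × 0.9528 = 1.32058
  35–39: 5 × 0.1556 × 0.9451 = 0.73529
  40–44: 5 × 0.0425 × 0.9410 = 0.19996
Sum = 3.64583
NRR = 0.488 × 3.64583 = 1.77917
NRR > 1, so each generation more than replaces itself.

1.779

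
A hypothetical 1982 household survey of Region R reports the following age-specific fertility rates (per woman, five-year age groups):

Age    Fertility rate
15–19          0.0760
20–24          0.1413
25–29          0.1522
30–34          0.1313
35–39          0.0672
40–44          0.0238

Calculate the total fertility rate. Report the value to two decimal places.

2.96

Sum of ASFRs = 0.0760 + 0.1413 + 0.1522 + 0.1313 + 0.0672 + 0.0238 = 0.5918
TFR = 5 × 0.5918 = 2.959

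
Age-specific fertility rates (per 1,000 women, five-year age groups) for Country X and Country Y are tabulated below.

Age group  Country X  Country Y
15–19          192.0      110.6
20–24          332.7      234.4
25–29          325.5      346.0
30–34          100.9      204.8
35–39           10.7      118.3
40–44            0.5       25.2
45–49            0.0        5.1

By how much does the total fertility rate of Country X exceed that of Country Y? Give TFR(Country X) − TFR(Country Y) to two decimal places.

Country X:
  Sum of ASFRs = 192.0 + 332.7 + 325.5 + 100.9 + 10.7 + 0.5 + 0.0 = 962.3
  TFR = 5 × 962.3 / 1000 = 4.8115
Country Y:
  Sum of ASFRs = 110.6 + 234.4 + 346.0 + 204.8 + 118.3 + 25.2 + 5.1 = 1044.4
  TFR = 5 × 1044.4 / 1000 = 5.222
Difference = 4.8115 − 5.222 = -0.4105

-0.41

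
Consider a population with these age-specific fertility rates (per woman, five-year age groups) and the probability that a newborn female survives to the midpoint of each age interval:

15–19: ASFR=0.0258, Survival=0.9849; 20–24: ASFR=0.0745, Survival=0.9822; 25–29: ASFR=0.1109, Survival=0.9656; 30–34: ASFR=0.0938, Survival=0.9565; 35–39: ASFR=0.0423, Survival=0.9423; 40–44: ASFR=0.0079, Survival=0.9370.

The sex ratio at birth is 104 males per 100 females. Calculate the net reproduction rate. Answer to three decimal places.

0.840

Proportion female at birth = 100 / (100 + 104) = 0.49020.
Weighting each age-specific rate by interval width and survival:
  15–19: 5 × 0.0258 × 0.9849 = 0.12705
  20–24: 5 × 0.0745 × 0.9822 = 0.36587
  25–29: 5 × 0.1109 × 0.9656 = 0.53543
  30–34: 5 × 0.0938 × 0.9565 = 0.44860
  35–39: 5 × 0.0423 × 0.9423 = 0.19930
  40–44: 5 × 0.0079 × 0.9370 = 0.03701
Sum = 1.71326
NRR = 0.49020 × 1.71326 = 0.83984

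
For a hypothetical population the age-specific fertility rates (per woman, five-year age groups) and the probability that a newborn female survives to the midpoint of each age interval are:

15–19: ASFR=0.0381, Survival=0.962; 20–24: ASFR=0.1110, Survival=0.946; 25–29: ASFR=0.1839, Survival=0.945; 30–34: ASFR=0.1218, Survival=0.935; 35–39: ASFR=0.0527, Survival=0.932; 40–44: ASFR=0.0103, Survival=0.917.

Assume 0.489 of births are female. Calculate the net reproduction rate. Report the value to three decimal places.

Proportion female at birth = 0.489.
Weighting each age-specific rate by interval width and survival:
  15–19: 5 × 0.0381 × 0.962 = 0.18326
  20–24: 5 × 0.1110 × 0.946 = 0.52503
  25–29: 5 × 0.1839 × 0.945 = 0.86893
  30–34: 5 × 0.1218 × 0.935 = 0.56942
  35–39: 5 × 0.0527 × 0.932 = 0.24558
  40–44: 5 × 0.0103 × 0.917 = 0.04723
Sum = 2.43945
NRR = 0.489 × 2.43945 = 1.19289

1.193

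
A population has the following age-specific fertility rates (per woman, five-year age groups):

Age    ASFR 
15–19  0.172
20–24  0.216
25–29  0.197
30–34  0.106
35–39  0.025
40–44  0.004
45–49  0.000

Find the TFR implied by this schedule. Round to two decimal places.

3.60

Sum of ASFRs = 0.172 + 0.216 + 0.197 + 0.106 + 0.025 + 0.004 + 0.000 = 0.720
TFR = 5 × 0.720 = 3.6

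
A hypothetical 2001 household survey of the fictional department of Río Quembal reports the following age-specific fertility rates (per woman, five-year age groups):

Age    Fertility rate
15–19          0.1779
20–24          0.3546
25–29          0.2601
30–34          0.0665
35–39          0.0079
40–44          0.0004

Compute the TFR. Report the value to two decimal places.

Sum of ASFRs = 0.1779 + 0.3546 + 0.2601 + 0.0665 + 0.0079 + 0.0004 = 0.8674
TFR = 5 × 0.8674 = 4.337

4.34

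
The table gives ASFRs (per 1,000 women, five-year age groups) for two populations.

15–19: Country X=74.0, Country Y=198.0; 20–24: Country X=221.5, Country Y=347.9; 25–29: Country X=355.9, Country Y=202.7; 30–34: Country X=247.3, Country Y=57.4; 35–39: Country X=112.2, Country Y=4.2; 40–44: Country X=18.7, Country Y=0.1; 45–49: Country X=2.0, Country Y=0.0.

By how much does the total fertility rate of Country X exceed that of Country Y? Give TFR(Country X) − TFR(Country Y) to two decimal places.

Country X:
  Sum of ASFRs = 74.0 + 221.5 + 355.9 + 247.3 + 112.2 + 18.7 + 2.0 = 1031.6
  TFR = 5 × 1031.6 / 1000 = 5.158
Country Y:
  Sum of ASFRs = 198.0 + 347.9 + 202.7 + 57.4 + 4.2 + 0.1 + 0.0 = 810.3
  TFR = 5 × 810.3 / 1000 = 4.0515
Difference = 5.158 − 4.0515 = 1.1065

1.11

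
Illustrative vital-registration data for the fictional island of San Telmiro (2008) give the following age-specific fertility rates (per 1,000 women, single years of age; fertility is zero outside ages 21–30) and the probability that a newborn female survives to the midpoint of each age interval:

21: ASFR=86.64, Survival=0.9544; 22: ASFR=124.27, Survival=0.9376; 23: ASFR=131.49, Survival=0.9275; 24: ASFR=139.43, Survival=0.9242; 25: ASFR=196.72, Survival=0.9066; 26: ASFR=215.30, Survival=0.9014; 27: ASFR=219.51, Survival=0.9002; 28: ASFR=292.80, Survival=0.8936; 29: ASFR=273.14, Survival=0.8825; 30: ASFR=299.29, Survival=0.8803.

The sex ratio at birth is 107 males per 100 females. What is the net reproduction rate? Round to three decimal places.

Proportion female at birth = 100 / (100 + 107) = 0.48309.
Survival-weighted fertility by age (1·fₓ·Sₓ):
  21: 1 × 86.64/1000 × 0.9544 = 0.08269
  22: 1 × 124.27/1000 × 0.9376 = 0.11652
  23: 1 × 131.49/1000 × 0.9275 = 0.12196
  24: 1 × 139.43/1000 × 0.9242 = 0.12886
  25: 1 × 196.72/1000 × 0.9066 = 0.17835
  26: 1 × 215.30/1000 × 0.9014 = 0.19407
  27: 1 × 219.51/1000 × 0.9002 = 0.19760
  28: 1 × 292.80/1000 × 0.8936 = 0.26165
  29: 1 × 273.14/1000 × 0.8825 = 0.24105
  30: 1 × 299.29/1000 × 0.8803 = 0.26346
Sum = 1.78621
NRR = 0.48309 × 1.78621 = 0.86290
An NRR under 1 implies long-run decline under these rates.

0.863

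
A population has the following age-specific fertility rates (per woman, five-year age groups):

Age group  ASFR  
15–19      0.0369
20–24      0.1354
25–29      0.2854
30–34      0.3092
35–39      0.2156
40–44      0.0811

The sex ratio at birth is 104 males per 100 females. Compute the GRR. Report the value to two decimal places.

Proportion female at birth = 100 / (100 + 104) = 0.49020.
Sum of ASFRs = 0.0369 + 0.1354 + 0.2854 + 0.3092 + 0.2156 + 0.0811 = 1.0636
TFR = 5 × 1.0636 = 5.318
GRR = 0.49020 × 5.318 = 2.60688

2.61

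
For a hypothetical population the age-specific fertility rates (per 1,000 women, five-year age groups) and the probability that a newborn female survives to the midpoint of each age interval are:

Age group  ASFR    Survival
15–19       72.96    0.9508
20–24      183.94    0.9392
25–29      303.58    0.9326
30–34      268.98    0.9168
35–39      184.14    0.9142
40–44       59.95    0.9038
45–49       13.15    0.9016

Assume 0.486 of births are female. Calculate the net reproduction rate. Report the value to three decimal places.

Proportion female at birth = 0.486.
Weighting each age-specific rate by interval width and survival:
  15–19: 5 × 72.96/1000 × 0.9508 = 0.34685
  20–24: 5 × 183.94/1000 × 0.9392 = 0.86378
  25–29: 5 × 303.58/1000 × 0.9326 = 1.41559
  30–34: 5 × 268.98/1000 × 0.9168 = 1.23300
  35–39: 5 × 184.14/1000 × 0.9142 = 0.84170
  40–44: 5 × 59.95/1000 × 0.9038 = 0.27091
  45–49: 5 × 13.15/1000 × 0.9016 = 0.05928
Sum = 5.03111
NRR = 0.486 × 5.03111 = 2.44512
NRR > 1, so each generation more than replaces itself.

2.445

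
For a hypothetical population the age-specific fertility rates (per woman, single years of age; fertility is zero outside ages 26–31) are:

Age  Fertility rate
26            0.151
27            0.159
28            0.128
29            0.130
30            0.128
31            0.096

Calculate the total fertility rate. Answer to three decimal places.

0.792

Sum of ASFRs = 0.151 + 0.159 + 0.128 + 0.130 + 0.128 + 0.096 = 0.792
TFR = 0.792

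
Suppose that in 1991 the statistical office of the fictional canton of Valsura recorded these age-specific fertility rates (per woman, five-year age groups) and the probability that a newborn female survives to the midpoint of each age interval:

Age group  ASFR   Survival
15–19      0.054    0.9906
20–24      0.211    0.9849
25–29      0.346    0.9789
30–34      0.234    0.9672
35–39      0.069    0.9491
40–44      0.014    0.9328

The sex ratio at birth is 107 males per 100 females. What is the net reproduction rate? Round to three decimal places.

Proportion female at birth = 100 / (100 + 107) = 0.48309.
Each age group contributes 5 × ASFR × survival:
  15–19: 5 × 0.054 × 0.9906 = 0.26746
  20–24: 5 × 0.211 × 0.9849 = 1.03907
  25–29: 5 × 0.346 × 0.9789 = 1.69350
  30–34: 5 × 0.234 × 0.9672 = 1.13162
  35–39: 5 × 0.069 × 0.9491 = 0.32744
  40–44: 5 × 0.014 × 0.9328 = 0.06530
Sum = 4.52439
NRR = 0.48309 × 4.52439 = 2.18569
NRR > 1, so each generation more than replaces itself.

2.186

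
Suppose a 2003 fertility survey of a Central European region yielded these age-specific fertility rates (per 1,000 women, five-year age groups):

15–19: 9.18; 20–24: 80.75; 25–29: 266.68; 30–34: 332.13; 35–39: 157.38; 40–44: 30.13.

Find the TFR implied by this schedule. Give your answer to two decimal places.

4.38

Sum of ASFRs = 9.18 + 80.75 + 266.68 + 332.13 + 157.38 + 30.13 = 876.25
TFR = 5 × 876.25 / 1000 = 4.38125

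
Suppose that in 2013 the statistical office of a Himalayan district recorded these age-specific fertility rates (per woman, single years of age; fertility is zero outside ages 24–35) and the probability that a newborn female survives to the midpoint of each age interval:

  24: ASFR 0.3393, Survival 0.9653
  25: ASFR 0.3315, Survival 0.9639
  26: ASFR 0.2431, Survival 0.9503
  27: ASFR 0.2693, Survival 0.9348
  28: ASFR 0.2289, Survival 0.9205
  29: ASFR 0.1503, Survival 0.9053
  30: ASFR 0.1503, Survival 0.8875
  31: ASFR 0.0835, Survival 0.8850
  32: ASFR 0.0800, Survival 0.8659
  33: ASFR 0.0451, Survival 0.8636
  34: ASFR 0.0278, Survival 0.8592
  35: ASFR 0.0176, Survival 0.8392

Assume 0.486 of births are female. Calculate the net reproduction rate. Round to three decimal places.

Proportion female at birth = 0.486.
Per-age-group product (1 × ASFR × survival probability):
  24: 1 × 0.3393 × 0.9653 = 0.32753
  25: 1 × 0.3315 × 0.9639 = 0.31953
  26: 1 × 0.2431 × 0.9503 = 0.23102
  27: 1 × 0.2693 × 0.9348 = 0.25174
  28: 1 × 0.2289 × 0.9205 = 0.21070
  29: 1 × 0.1503 × 0.9053 = 0.13607
  30: 1 × 0.1503 × 0.8875 = 0.13339
  31: 1 × 0.0835 × 0.8850 = 0.07390
  32: 1 × 0.0800 × 0.8659 = 0.06927
  33: 1 × 0.0451 × 0.8636 = 0.03895
  34: 1 × 0.0278 × 0.8592 = 0.02389
  35: 1 × 0.0176 × 0.8392 = 0.01477
Sum = 1.83076
NRR = 0.486 × 1.83076 = 0.88975

0.890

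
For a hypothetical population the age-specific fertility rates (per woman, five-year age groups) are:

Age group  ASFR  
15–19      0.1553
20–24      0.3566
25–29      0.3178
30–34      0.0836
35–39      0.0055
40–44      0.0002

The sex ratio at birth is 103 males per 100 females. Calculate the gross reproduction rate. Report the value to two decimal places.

2.26

Proportion female at birth = 100 / (100 + 103) = 0.49261.
Sum of ASFRs = 0.1553 + 0.3566 + 0.3178 + 0.0836 + 0.0055 + 0.0002 = 0.9190
TFR = 5 × 0.9190 = 4.595
GRR = 0.49261 × 4.595 = 2.26354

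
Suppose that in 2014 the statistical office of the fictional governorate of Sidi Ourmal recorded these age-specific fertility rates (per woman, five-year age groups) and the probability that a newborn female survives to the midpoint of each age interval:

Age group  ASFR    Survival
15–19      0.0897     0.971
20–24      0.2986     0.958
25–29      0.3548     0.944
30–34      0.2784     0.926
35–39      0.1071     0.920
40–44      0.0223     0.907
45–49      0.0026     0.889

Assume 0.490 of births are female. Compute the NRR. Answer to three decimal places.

Proportion female at birth = 0.490.
Each age group contributes 5 × ASFR × survival:
  15–19: 5 × 0.0897 × 0.971 = 0.43549
  20–24: 5 × 0.2986 × 0.958 = 1.43029
  25–29: 5 × 0.3548 × 0.944 = 1.67466
  30–34: 5 × 0.2784 × 0.926 = 1.28899
  35–39: 5 × 0.1071 × 0.920 = 0.49266
  40–44: 5 × 0.0223 × 0.907 = 0.10113
  45–49: 5 × 0.0026 × 0.889 = 0.01156
Sum = 5.43478
NRR = 0.490 × 5.43478 = 2.66304
An NRR exceeding 1 indicates intrinsic growth under these rates.

2.663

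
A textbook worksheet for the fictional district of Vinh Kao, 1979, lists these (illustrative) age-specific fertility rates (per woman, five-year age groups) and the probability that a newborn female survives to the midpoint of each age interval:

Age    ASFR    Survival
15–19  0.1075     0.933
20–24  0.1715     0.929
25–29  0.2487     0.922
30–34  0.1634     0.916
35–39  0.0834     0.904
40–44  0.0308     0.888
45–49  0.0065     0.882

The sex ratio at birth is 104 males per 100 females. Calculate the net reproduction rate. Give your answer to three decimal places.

1.831

Proportion female at birth = 100 / (100 + 104) = 0.49020.
Per-age-group product (5 × ASFR × survival probability):
  15–19: 5 × 0.1075 × 0.933 = 0.50149
  20–24: 5 × 0.1715 × 0.929 = 0.79662
  25–29: 5 × 0.2487 × 0.922 = 1.14651
  30–34: 5 × 0.1634 × 0.916 = 0.74837
  35–39: 5 × 0.0834 × 0.904 = 0.37697
  40–44: 5 × 0.0308 × 0.888 = 0.13675
  45–49: 5 × 0.0065 × 0.882 = 0.02867
Sum = 3.73538
NRR = 0.49020 × 3.73538 = 1.83108
With NRR above 1 the population is above replacement fertility.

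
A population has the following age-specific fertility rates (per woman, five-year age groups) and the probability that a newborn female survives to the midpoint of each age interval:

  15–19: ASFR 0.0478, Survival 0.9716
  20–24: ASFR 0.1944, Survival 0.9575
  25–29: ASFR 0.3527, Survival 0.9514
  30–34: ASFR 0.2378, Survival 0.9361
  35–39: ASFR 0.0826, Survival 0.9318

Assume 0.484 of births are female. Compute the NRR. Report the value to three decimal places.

2.100

Proportion female at birth = 0.484.
Each age group contributes 5 × ASFR × survival:
  15–19: 5 × 0.0478 × 0.9716 = 0.23221
  20–24: 5 × 0.1944 × 0.9575 = 0.93069
  25–29: 5 × 0.3527 × 0.9514 = 1.67779
  30–34: 5 × 0.2378 × 0.9361 = 1.11302
  35–39: 5 × 0.0826 × 0.9318 = 0.38483
Sum = 4.33854
NRR = 0.484 × 4.33854 = 2.09985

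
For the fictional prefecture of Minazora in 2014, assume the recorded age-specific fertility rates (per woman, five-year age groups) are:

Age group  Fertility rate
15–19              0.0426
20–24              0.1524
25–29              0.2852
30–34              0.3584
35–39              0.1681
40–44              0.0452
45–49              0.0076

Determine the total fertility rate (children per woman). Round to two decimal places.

Sum of ASFRs = 0.0426 + 0.1524 + 0.2852 + 0.3584 + 0.1681 + 0.0452 + 0.0076 = 1.0595
TFR = 5 × 1.0595 = 5.2975

5.30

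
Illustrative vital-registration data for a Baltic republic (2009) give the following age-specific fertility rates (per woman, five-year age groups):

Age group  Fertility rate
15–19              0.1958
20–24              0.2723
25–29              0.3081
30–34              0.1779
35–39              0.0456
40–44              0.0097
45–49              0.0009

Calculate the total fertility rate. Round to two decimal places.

5.05

Sum of ASFRs = 0.1958 + 0.2723 + 0.3081 + 0.1779 + 0.0456 + 0.0097 + 0.0009 = 1.0103
TFR = 5 × 1.0103 = 5.0515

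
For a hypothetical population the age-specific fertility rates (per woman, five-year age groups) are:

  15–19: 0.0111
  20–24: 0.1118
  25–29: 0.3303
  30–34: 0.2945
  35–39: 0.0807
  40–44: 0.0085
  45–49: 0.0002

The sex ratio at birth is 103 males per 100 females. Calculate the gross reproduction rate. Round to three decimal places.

Proportion female at birth = 100 / (100 + 103) = 0.49261.
Sum of ASFRs = 0.0111 + 0.1118 + 0.3303 + 0.2945 + 0.0807 + 0.0085 + 0.0002 = 0.8371
TFR = 5 × 0.8371 = 4.1855
GRR = 0.49261 × 4.1855 = 2.06182

2.062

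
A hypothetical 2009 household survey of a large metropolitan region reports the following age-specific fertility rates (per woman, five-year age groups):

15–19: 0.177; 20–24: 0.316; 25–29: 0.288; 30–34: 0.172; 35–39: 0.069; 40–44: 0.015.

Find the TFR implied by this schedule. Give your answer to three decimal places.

5.185

Sum of ASFRs = 0.177 + 0.316 + 0.288 + 0.172 + 0.069 + 0.015 = 1.037
TFR = 5 × 1.037 = 5.185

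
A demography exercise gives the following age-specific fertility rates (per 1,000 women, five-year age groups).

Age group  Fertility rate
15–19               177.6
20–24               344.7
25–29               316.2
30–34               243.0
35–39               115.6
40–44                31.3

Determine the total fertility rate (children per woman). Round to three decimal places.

Sum of ASFRs = 177.6 + 344.7 + 316.2 + 243.0 + 115.6 + 31.3 = 1228.4
TFR = 5 × 1228.4 / 1000 = 6.142

6.142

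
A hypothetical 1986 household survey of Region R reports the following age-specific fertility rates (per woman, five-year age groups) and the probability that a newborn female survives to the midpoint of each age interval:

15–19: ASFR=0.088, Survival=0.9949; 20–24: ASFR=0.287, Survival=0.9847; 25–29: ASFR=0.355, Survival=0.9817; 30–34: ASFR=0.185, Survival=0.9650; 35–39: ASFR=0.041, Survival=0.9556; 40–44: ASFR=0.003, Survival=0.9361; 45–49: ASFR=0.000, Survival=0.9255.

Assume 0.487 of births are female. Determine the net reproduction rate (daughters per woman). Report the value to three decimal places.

2.287

Proportion female at birth = 0.487.
Weighting each age-specific rate by interval width and survival:
  15–19: 5 × 0.088 × 0.9949 = 0.43776
  20–24: 5 × 0.287 × 0.9847 = 1.41304
  25–29: 5 × 0.355 × 0.9817 = 1.74252
  30–34: 5 × 0.185 × 0.9650 = 0.89263
  35–39: 5 × 0.041 × 0.9556 = 0.19590
  40–44: 5 × 0.003 × 0.9361 = 0.01404
  45–49: 5 × 0.000 × 0.9255 = 0.00000
Sum = 4.69589
NRR = 0.487 × 4.69589 = 2.28690
With NRR above 1 the population is above replacement fertility.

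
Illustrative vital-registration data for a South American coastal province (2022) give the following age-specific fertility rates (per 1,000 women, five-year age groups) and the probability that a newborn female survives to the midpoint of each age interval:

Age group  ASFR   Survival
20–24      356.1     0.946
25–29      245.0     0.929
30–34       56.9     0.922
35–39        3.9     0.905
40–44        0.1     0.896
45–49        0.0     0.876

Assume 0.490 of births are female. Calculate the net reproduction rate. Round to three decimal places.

1.520

Proportion female at birth = 0.490.
Per-age-group product (5 × ASFR × survival probability):
  20–24: 5 × 356.1/1000 × 0.946 = 1.68435
  25–29: 5 × 245.0/1000 × 0.929 = 1.13803
  30–34: 5 × 56.9/1000 × 0.922 = 0.26231
  35–39: 5 × 3.9/1000 × 0.905 = 0.01765
  40–44: 5 × 0.1/1000 × 0.896 = 0.00045
  45–49: 5 × 0.0/1000 × 0.876 = 0.00000
Sum = 3.10279
NRR = 0.490 × 3.10279 = 1.52037
An NRR exceeding 1 indicates intrinsic growth under these rates.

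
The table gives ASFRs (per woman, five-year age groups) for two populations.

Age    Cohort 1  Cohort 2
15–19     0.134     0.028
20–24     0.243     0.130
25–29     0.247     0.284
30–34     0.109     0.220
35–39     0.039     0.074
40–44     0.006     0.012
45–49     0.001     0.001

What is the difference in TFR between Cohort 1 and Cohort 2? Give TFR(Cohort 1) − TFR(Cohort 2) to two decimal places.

0.15

Cohort 1:
  Sum of ASFRs = 0.134 + 0.243 + 0.247 + 0.109 + 0.039 + 0.006 + 0.001 = 0.779
  TFR = 5 × 0.779 = 3.895
Cohort 2:
  Sum of ASFRs = 0.028 + 0.130 + 0.284 + 0.220 + 0.074 + 0.012 + 0.001 = 0.749
  TFR = 5 × 0.749 = 3.745
Difference = 3.895 − 3.745 = 0.15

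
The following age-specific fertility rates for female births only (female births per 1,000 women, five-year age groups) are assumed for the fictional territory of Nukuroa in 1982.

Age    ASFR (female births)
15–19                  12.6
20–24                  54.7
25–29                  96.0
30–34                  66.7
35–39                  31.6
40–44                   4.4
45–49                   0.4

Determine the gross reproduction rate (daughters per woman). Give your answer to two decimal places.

Sum of female ASFRs = 12.6 + 54.7 + 96.0 + 66.7 + 31.6 + 4.4 + 0.4 = 266.4
GRR = 5 × 266.4 / 1000 = 1.332

1.33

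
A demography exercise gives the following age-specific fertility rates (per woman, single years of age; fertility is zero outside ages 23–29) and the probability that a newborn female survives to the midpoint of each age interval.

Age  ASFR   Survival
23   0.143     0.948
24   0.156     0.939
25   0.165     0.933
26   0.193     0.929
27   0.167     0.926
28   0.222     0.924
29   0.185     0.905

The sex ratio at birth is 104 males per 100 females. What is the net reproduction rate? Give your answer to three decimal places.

Proportion female at birth = 100 / (100 + 104) = 0.49020.
Per-age-group product (1 × ASFR × survival probability):
  23: 1 × 0.143 × 0.948 = 0.13556
  24: 1 × 0.156 × 0.939 = 0.14648
  25: 1 × 0.165 × 0.933 = 0.15395
  26: 1 × 0.193 × 0.929 = 0.17930
  27: 1 × 0.167 × 0.926 = 0.15464
  28: 1 × 0.222 × 0.924 = 0.20513
  29: 1 × 0.185 × 0.905 = 0.16743
Sum = 1.14249
NRR = 0.49020 × 1.14249 = 0.56005
An NRR under 1 implies long-run decline under these rates.

0.560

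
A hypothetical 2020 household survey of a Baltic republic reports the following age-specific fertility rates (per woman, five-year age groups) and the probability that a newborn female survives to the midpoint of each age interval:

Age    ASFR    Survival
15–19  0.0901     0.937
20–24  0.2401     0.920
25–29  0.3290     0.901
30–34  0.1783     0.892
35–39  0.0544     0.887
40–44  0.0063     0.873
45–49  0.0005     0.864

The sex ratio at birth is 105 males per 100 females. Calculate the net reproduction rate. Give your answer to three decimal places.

1.988

Proportion female at birth = 100 / (100 + 105) = 0.48780.
Each age group contributes 5 × ASFR × survival:
  15–19: 5 × 0.0901 × 0.937 = 0.42212
  20–24: 5 × 0.2401 × 0.920 = 1.10446
  25–29: 5 × 0.3290 × 0.901 = 1.48215
  30–34: 5 × 0.1783 × 0.892 = 0.79522
  35–39: 5 × 0.0544 × 0.887 = 0.24126
  40–44: 5 × 0.0063 × 0.873 = 0.02750
  45–49: 5 × 0.0005 × 0.864 = 0.00216
Sum = 4.07487
NRR = 0.48780 × 4.07487 = 1.98772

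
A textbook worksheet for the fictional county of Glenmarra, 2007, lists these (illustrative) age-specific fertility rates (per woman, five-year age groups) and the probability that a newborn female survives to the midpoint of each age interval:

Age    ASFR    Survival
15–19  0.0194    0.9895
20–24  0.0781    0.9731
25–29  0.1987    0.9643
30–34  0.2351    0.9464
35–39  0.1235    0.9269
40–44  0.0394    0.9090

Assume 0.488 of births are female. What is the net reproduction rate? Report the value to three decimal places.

Proportion female at birth = 0.488.
Per-age-group product (5 × ASFR × survival probability):
  15–19: 5 × 0.0194 × 0.9895 = 0.09598
  20–24: 5 × 0.0781 × 0.9731 = 0.38000
  25–29: 5 × 0.1987 × 0.9643 = 0.95803
  30–34: 5 × 0.2351 × 0.9464 = 1.11249
  35–39: 5 × 0.1235 × 0.9269 = 0.57236
  40–44: 5 × 0.0394 × 0.9090 = 0.17907
Sum = 3.29793
NRR = 0.488 × 3.29793 = 1.60939
With NRR above 1 the population is above replacement fertility.

1.609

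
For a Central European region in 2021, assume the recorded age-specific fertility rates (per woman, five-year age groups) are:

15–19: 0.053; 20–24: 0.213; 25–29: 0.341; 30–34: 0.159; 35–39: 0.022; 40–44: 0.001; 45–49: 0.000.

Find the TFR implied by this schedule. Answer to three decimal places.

3.945

Sum of ASFRs = 0.053 + 0.213 + 0.341 + 0.159 + 0.022 + 0.001 + 0.000 = 0.789
TFR = 5 × 0.789 = 3.945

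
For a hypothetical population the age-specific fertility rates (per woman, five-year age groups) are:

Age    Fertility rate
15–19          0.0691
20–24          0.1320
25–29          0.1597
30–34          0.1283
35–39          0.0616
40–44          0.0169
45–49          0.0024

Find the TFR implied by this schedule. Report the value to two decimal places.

2.85

Sum of ASFRs = 0.0691 + 0.1320 + 0.1597 + 0.1283 + 0.0616 + 0.0169 + 0.0024 = 0.5700
TFR = 5 × 0.5700 = 2.85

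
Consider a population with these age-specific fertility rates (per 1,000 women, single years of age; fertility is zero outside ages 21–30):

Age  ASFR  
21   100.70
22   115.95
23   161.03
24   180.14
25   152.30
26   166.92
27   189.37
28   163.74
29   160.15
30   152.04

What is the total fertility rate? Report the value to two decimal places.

Sum of ASFRs = 100.70 + 115.95 + 161.03 + 180.14 + 152.30 + 166.92 + 189.37 + 163.74 + 160.15 + 152.04 = 1542.34
TFR = 1542.34 / 1000 = 1.54234

1.54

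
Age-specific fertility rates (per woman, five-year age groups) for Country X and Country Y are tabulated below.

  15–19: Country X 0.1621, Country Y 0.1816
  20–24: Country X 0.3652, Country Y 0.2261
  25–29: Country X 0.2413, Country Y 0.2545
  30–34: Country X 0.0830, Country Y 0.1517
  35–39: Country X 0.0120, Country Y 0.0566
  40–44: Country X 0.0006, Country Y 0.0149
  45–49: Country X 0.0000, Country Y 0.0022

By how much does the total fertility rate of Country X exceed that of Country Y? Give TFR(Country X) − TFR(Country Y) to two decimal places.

Country X:
  Sum of ASFRs = 0.1621 + 0.3652 + 0.2413 + 0.0830 + 0.0120 + 0.0006 + 0.0000 = 0.8642
  TFR = 5 × 0.8642 = 4.321
Country Y:
  Sum of ASFRs = 0.1816 + 0.2261 + 0.2545 + 0.1517 + 0.0566 + 0.0149 + 0.0022 = 0.8876
  TFR = 5 × 0.8876 = 4.438
Difference = 4.321 − 4.438 = -0.117

-0.12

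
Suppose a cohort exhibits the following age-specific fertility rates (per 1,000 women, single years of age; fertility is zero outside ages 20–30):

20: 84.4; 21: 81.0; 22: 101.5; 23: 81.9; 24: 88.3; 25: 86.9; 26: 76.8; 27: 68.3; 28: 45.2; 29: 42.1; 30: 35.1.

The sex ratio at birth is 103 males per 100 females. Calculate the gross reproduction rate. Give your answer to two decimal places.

Proportion female at birth = 100 / (100 + 103) = 0.49261.
Sum of ASFRs = 84.4 + 81.0 + 101.5 + 81.9 + 88.3 + 86.9 + 76.8 + 68.3 + 45.2 + 42.1 + 35.1 = 791.5
TFR = 791.5 / 1000 = 0.7915
GRR = 0.49261 × 0.7915 = 0.38990

0.39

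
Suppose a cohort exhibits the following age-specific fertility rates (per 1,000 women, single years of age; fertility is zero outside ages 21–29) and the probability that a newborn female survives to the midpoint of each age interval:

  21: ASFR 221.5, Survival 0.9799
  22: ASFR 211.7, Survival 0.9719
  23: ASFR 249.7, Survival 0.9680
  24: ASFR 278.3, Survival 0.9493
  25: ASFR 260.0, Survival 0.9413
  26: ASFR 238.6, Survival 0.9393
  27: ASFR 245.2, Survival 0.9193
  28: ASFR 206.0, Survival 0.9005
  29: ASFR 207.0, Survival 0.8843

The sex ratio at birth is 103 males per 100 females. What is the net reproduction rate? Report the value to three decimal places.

0.981

Proportion female at birth = 100 / (100 + 103) = 0.49261.
Weighting each age-specific rate by interval width and survival:
  21: 1 × 221.5/1000 × 0.9799 = 0.21705
  22: 1 × 211.7/1000 × 0.9719 = 0.20575
  23: 1 × 249.7/1000 × 0.9680 = 0.24171
  24: 1 × 278.3/1000 × 0.9493 = 0.26419
  25: 1 × 260.0/1000 × 0.9413 = 0.24474
  26: 1 × 238.6/1000 × 0.9393 = 0.22412
  27: 1 × 245.2/1000 × 0.9193 = 0.22541
  28: 1 × 206.0/1000 × 0.9005 = 0.18550
  29: 1 × 207.0/1000 × 0.8843 = 0.18305
Sum = 1.99152
NRR = 0.49261 × 1.99152 = 0.98104
NRR < 1, so the cohort does not fully replace itself.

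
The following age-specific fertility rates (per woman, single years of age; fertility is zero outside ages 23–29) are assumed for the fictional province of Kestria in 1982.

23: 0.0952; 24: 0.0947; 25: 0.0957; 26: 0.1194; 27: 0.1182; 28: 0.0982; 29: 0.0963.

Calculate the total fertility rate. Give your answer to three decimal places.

Sum of ASFRs = 0.0952 + 0.0947 + 0.0957 + 0.1194 + 0.1182 + 0.0982 + 0.0963 = 0.7177
TFR = 0.7177

0.718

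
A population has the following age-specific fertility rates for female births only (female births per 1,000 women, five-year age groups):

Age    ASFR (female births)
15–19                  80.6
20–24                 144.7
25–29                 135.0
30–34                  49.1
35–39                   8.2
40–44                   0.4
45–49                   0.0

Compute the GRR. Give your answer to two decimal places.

Sum of female ASFRs = 80.6 + 144.7 + 135.0 + 49.1 + 8.2 + 0.4 + 0.0 = 418.0
GRR = 5 × 418.0 / 1000 = 2.09

2.09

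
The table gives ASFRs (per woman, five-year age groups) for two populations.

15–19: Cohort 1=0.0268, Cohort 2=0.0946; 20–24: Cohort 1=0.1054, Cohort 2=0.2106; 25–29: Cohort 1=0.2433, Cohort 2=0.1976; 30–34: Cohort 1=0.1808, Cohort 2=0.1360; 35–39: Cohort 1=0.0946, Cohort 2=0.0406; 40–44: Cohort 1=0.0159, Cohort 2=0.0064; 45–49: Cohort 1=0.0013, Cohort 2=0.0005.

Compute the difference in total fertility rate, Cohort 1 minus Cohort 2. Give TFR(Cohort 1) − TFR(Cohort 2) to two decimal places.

Cohort 1:
  Sum of ASFRs = 0.0268 + 0.1054 + 0.2433 + 0.1808 + 0.0946 + 0.0159 + 0.0013 = 0.6681
  TFR = 5 × 0.6681 = 3.3405
Cohort 2:
  Sum of ASFRs = 0.0946 + 0.2106 + 0.1976 + 0.1360 + 0.0406 + 0.0064 + 0.0005 = 0.6863
  TFR = 5 × 0.6863 = 3.4315
Difference = 3.3405 − 3.4315 = -0.091

-0.09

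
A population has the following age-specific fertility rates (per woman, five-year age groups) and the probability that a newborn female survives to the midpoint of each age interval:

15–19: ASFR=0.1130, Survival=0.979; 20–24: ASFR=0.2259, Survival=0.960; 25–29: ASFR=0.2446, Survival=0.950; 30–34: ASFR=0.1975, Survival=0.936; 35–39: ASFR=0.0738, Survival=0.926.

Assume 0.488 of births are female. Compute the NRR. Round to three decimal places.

1.984

Proportion female at birth = 0.488.
Survival-weighted fertility by age (5·fₓ·Sₓ):
  15–19: 5 × 0.1130 × 0.979 = 0.55314
  20–24: 5 × 0.2259 × 0.960 = 1.08432
  25–29: 5 × 0.2446 × 0.950 = 1.16185
  30–34: 5 × 0.1975 × 0.936 = 0.92430
  35–39: 5 × 0.0738 × 0.926 = 0.34169
Sum = 4.06530
NRR = 0.488 × 4.06530 = 1.98387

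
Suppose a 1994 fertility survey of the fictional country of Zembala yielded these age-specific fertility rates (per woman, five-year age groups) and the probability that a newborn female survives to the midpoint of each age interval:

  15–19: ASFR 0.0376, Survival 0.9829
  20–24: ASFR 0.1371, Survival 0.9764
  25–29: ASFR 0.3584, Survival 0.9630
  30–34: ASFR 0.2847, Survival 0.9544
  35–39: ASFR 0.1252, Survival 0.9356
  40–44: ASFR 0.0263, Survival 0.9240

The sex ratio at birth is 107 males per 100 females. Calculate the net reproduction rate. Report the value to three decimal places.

2.244

Proportion female at birth = 100 / (100 + 107) = 0.48309.
Each age group contributes 5 × ASFR × survival:
  15–19: 5 × 0.0376 × 0.9829 = 0.18479
  20–24: 5 × 0.1371 × 0.9764 = 0.66932
  25–29: 5 × 0.3584 × 0.9630 = 1.72570
  30–34: 5 × 0.2847 × 0.9544 = 1.35859
  35–39: 5 × 0.1252 × 0.9356 = 0.58569
  40–44: 5 × 0.0263 × 0.9240 = 0.12151
Sum = 4.64560
NRR = 0.48309 × 4.64560 = 2.24424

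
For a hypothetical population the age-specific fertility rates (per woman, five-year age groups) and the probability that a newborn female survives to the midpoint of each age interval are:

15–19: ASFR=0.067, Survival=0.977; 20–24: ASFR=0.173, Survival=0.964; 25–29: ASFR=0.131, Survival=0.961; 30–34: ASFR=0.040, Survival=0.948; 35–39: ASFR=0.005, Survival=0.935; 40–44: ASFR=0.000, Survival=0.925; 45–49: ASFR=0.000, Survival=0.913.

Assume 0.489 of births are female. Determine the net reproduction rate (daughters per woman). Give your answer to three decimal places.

0.980

Proportion female at birth = 0.489.
Per-age-group product (5 × ASFR × survival probability):
  15–19: 5 × 0.067 × 0.977 = 0.32730
  20–24: 5 × 0.173 × 0.964 = 0.83386
  25–29: 5 × 0.131 × 0.961 = 0.62946
  30–34: 5 × 0.040 × 0.948 = 0.18960
  35–39: 5 × 0.005 × 0.935 = 0.02338
  40–44: 5 × 0.000 × 0.925 = 0.00000
  45–49: 5 × 0.000 × 0.913 = 0.00000
Sum = 2.00360
NRR = 0.489 × 2.00360 = 0.97976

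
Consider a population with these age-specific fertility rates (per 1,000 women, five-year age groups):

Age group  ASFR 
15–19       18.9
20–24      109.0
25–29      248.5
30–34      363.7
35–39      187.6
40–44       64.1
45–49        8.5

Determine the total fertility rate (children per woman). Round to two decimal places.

5.00

Sum of ASFRs = 18.9 + 109.0 + 248.5 + 363.7 + 187.6 + 64.1 + 8.5 = 1000.3
TFR = 5 × 1000.3 / 1000 = 5.0015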